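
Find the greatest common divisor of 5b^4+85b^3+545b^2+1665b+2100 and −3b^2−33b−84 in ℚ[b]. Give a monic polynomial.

b^2+11b+28

Apply the Euclidean algorithm:
  5b^4+85b^3+545b^2+1665b+2100 = (−(5/3)b^2−10b−25)(−3b^2−33b−84) + (0)
Last nonzero remainder: −3b^2−33b−84. Dividing through by −3 gives the monic gcd b^2+11b+28.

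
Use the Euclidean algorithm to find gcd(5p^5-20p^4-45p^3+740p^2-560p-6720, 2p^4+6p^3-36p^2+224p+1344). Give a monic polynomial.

p^3-3p^2+112

Euclidean algorithm in ℚ[p]:
  5p^5-20p^4-45p^3+740p^2-560p-6720 = ((5/2)p-35/2)(2p^4+6p^3-36p^2+224p+1344) + (150p^3-450p^2+16800)
  2p^4+6p^3-36p^2+224p+1344 = ((1/75)p+2/25)(150p^3-450p^2+16800) + (0)
Last nonzero remainder: 150p^3-450p^2+16800. Dividing through by 150 gives the monic gcd p^3-3p^2+112.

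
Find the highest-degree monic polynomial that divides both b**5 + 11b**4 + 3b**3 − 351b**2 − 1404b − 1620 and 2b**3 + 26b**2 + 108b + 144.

Apply the Euclidean algorithm:
  b**5 + 11b**4 + 3b**3 − 351b**2 − 1404b − 1620 = ((1/2)b**2 − b − 25/2)(2b**3 + 26b**2 + 108b + 144) + (10b**2 + 90b + 180)
  2b**3 + 26b**2 + 108b + 144 = ((1/5)b + 4/5)(10b**2 + 90b + 180) + (0)
Last nonzero remainder: 10b**2 + 90b + 180. Dividing through by 10 gives the monic gcd b**2 + 9b + 18.

b**2 + 9b + 18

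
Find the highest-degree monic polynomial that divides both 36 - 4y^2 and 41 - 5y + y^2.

1

Apply the Euclidean algorithm:
  -4y^2 + 36 = (-4)(y^2 - 5y + 41) + (-20y + 200)
  y^2 - 5y + 41 = (-(1/20)y - 1/4)(-20y + 200) + (91)
  -20y + 200 = (-(20/91)y + 200/91)(91) + (0)
The last nonzero remainder is the constant 91, so the polynomials are coprime and gcd = 1.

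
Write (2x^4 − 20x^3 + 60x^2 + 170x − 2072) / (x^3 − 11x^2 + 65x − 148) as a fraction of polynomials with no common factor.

Repeated division with remainder:
  2x^4 − 20x^3 + 60x^2 + 170x − 2072 = (2x + 2)(x^3 − 11x^2 + 65x − 148) + (−48x^2 + 336x − 1776)
  x^3 − 11x^2 + 65x − 148 = (−(1/48)x + 1/12)(−48x^2 + 336x − 1776) + (0)
Last nonzero remainder: −48x^2 + 336x − 1776. Dividing through by −48 gives the monic gcd x^2 − 7x + 37.
Cancel x^2 − 7x + 37 from numerator and denominator to get the reduced form.

(2x^2 − 6x − 56)/(x − 4)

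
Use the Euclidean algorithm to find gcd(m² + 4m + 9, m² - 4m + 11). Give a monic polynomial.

1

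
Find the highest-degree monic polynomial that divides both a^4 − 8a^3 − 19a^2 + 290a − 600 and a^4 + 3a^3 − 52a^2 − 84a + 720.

Repeated division with remainder:
  a^4 − 8a^3 − 19a^2 + 290a − 600 = (a^4 + 3a^3 − 52a^2 − 84a + 720) + (−11a^3 + 33a^2 + 374a − 1320)
  a^4 + 3a^3 − 52a^2 − 84a + 720 = (−(1/11)a − 6/11)(−11a^3 + 33a^2 + 374a − 1320) + (0)
Last nonzero remainder: −11a^3 + 33a^2 + 374a − 1320. Dividing through by −11 gives the monic gcd a^3 − 3a^2 − 34a + 120.

a^3 − 3a^2 − 34a + 120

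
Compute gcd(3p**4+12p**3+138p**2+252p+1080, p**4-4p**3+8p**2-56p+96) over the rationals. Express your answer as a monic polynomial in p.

Euclidean algorithm in ℚ[p]:
  3p**4+12p**3+138p**2+252p+1080 = (3)(p**4-4p**3+8p**2-56p+96) + (24p**3+114p**2+420p+792)
  p**4-4p**3+8p**2-56p+96 = ((1/24)p-35/96)(24p**3+114p**2+420p+792) + ((513/16)p**2+(513/8)p+1539/4)
  24p**3+114p**2+420p+792 = ((128/171)p+352/171)((513/16)p**2+(513/8)p+1539/4) + (0)
Last nonzero remainder: (513/16)p**2+(513/8)p+1539/4. Dividing through by 513/16 gives the monic gcd p**2+2p+12.

p**2+2p+12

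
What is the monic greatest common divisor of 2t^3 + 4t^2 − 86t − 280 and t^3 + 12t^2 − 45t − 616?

Repeated division with remainder:
  2t^3 + 4t^2 − 86t − 280 = (2)(t^3 + 12t^2 − 45t − 616) + (−20t^2 + 4t + 952)
  t^3 + 12t^2 − 45t − 616 = (−(1/20)t − 61/100)(−20t^2 + 4t + 952) + ((126/25)t − 882/25)
  −20t^2 + 4t + 952 = (−(250/63)t − 1700/63)((126/25)t − 882/25) + (0)
Last nonzero remainder: (126/25)t − 882/25. Dividing through by 126/25 gives the monic gcd t − 7.

t − 7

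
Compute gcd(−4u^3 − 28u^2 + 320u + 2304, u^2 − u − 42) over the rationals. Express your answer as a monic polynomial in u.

1

Euclidean algorithm in ℚ[u]:
  −4u^3 − 28u^2 + 320u + 2304 = (−4u − 32)(u^2 − u − 42) + (120u + 960)
  u^2 − u − 42 = ((1/120)u − 3/40)(120u + 960) + (30)
  120u + 960 = (4u + 32)(30) + (0)
The last nonzero remainder is the constant 30, so the polynomials are coprime and gcd = 1.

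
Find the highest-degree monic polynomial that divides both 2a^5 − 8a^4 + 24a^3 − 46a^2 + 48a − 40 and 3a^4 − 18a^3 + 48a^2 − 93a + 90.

a^3 − 3a^2 + 7a − 10

By polynomial division,
  2a^5 − 8a^4 + 24a^3 − 46a^2 + 48a − 40 = ((2/3)a + 4/3)(3a^4 − 18a^3 + 48a^2 − 93a + 90) + (16a^3 − 48a^2 + 112a − 160)
  3a^4 − 18a^3 + 48a^2 − 93a + 90 = ((3/16)a − 9/16)(16a^3 − 48a^2 + 112a − 160) + (0)
Last nonzero remainder: 16a^3 − 48a^2 + 112a − 160. Dividing through by 16 gives the monic gcd a^3 − 3a^2 + 7a − 10.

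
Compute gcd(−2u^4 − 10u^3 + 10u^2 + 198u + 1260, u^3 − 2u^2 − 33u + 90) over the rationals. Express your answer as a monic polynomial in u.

u^2 + u − 30

Repeated division with remainder:
  −2u^4 − 10u^3 + 10u^2 + 198u + 1260 = (−2u − 14)(u^3 − 2u^2 − 33u + 90) + (−84u^2 − 84u + 2520)
  u^3 − 2u^2 − 33u + 90 = (−(1/84)u + 1/28)(−84u^2 − 84u + 2520) + (0)
Last nonzero remainder: −84u^2 − 84u + 2520. Dividing through by −84 gives the monic gcd u^2 + u − 30.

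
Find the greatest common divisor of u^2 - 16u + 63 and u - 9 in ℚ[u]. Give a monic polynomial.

u - 9

Repeated division with remainder:
  u^2 - 16u + 63 = (u - 7)(u - 9) + (0)
The last nonzero remainder u - 9 is already monic.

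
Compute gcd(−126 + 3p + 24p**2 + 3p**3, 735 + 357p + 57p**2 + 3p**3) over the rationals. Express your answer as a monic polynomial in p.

Euclidean algorithm in ℚ[p]:
  3p**3 + 24p**2 + 3p − 126 = (3p**3 + 57p**2 + 357p + 735) + (−33p**2 − 354p − 861)
  3p**3 + 57p**2 + 357p + 735 = (−(1/11)p − 91/121)(−33p**2 − 354p − 861) + ((1512/121)p + 10584/121)
  −33p**2 − 354p − 861 = (−(1331/504)p − 4961/504)((1512/121)p + 10584/121) + (0)
Last nonzero remainder: (1512/121)p + 10584/121. Dividing through by 1512/121 gives the monic gcd p + 7.

7 + p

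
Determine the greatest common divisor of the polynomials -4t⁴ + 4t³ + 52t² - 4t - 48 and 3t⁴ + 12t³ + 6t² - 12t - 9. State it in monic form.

Repeated division with remainder:
  -4t⁴ + 4t³ + 52t² - 4t - 48 = (-4/3)(3t⁴ + 12t³ + 6t² - 12t - 9) + (20t³ + 60t² - 20t - 60)
  3t⁴ + 12t³ + 6t² - 12t - 9 = ((3/20)t + 3/20)(20t³ + 60t² - 20t - 60) + (0)
Last nonzero remainder: 20t³ + 60t² - 20t - 60. Dividing through by 20 gives the monic gcd t³ + 3t² - t - 3.

t³ + 3t² - t - 3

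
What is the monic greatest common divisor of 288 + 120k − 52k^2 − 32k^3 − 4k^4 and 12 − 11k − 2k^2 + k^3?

Euclidean algorithm in ℚ[k]:
  −4k^4 − 32k^3 − 52k^2 + 120k + 288 = (−4k − 40)(k^3 − 2k^2 − 11k + 12) + (−176k^2 − 272k + 768)
  k^3 − 2k^2 − 11k + 12 = (−(1/176)k + 39/1936)(−176k^2 − 272k + 768) + (−(140/121)k − 420/121)
  −176k^2 − 272k + 768 = ((5324/35)k − 7744/35)(−(140/121)k − 420/121) + (0)
Last nonzero remainder: −(140/121)k − 420/121. Dividing through by −140/121 gives the monic gcd k + 3.

3 + k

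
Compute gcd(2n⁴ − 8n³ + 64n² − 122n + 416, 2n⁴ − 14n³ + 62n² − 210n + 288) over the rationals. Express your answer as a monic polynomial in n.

By polynomial division,
  2n⁴ − 8n³ + 64n² − 122n + 416 = (2n⁴ − 14n³ + 62n² − 210n + 288) + (6n³ + 2n² + 88n + 128)
  2n⁴ − 14n³ + 62n² − 210n + 288 = ((1/3)n − 22/9)(6n³ + 2n² + 88n + 128) + ((338/9)n² − (338/9)n + 5408/9)
  6n³ + 2n² + 88n + 128 = ((27/169)n + 36/169)((338/9)n² − (338/9)n + 5408/9) + (0)
Last nonzero remainder: (338/9)n² − (338/9)n + 5408/9. Dividing through by 338/9 gives the monic gcd n² − n + 16.

n² − n + 16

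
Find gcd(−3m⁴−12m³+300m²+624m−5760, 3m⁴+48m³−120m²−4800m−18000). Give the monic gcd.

Euclidean algorithm in ℚ[m]:
  −3m⁴−12m³+300m²+624m−5760 = (−1)(3m⁴+48m³−120m²−4800m−18000) + (36m³+180m²−4176m−23760)
  3m⁴+48m³−120m²−4800m−18000 = ((1/12)m+11/12)(36m³+180m²−4176m−23760) + (63m²+1008m+3780)
  36m³+180m²−4176m−23760 = ((4/7)m−44/7)(63m²+1008m+3780) + (0)
Last nonzero remainder: 63m²+1008m+3780. Dividing through by 63 gives the monic gcd m²+16m+60.

m²+16m+60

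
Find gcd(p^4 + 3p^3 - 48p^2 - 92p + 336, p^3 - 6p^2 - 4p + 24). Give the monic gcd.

Apply the Euclidean algorithm:
  p^4 + 3p^3 - 48p^2 - 92p + 336 = (p + 9)(p^3 - 6p^2 - 4p + 24) + (10p^2 - 80p + 120)
  p^3 - 6p^2 - 4p + 24 = ((1/10)p + 1/5)(10p^2 - 80p + 120) + (0)
Last nonzero remainder: 10p^2 - 80p + 120. Dividing through by 10 gives the monic gcd p^2 - 8p + 12.

p^2 - 8p + 12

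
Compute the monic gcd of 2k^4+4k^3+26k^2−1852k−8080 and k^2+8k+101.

k^2+8k+101

By polynomial division,
  2k^4+4k^3+26k^2−1852k−8080 = (2k^2−12k−80)(k^2+8k+101) + (0)
The last nonzero remainder k^2+8k+101 is already monic.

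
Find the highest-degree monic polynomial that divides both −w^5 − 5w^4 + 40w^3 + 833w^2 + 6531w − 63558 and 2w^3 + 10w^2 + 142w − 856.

w^2 + 9w + 107

Apply the Euclidean algorithm:
  −w^5 − 5w^4 + 40w^3 + 833w^2 + 6531w − 63558 = (−(1/2)w^2 + 111/2)(2w^3 + 10w^2 + 142w − 856) + (−150w^2 − 1350w − 16050)
  2w^3 + 10w^2 + 142w − 856 = (−(1/75)w + 4/75)(−150w^2 − 1350w − 16050) + (0)
Last nonzero remainder: −150w^2 − 1350w − 16050. Dividing through by −150 gives the monic gcd w^2 + 9w + 107.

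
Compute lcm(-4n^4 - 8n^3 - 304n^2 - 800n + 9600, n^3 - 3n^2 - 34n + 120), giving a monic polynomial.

n^5 - 3n^4 + 66n^3 - 180n^2 - 3400n + 12000

By polynomial division,
  -4n^4 - 8n^3 - 304n^2 - 800n + 9600 = (-4n - 20)(n^3 - 3n^2 - 34n + 120) + (-500n^2 - 1000n + 12000)
  n^3 - 3n^2 - 34n + 120 = (-(1/500)n + 1/100)(-500n^2 - 1000n + 12000) + (0)
Last nonzero remainder: -500n^2 - 1000n + 12000. Dividing through by -500 gives the monic gcd n^2 + 2n - 24.
Then lcm(f, g) = f·g / gcd(f, g); expanding and making the result monic gives the answer.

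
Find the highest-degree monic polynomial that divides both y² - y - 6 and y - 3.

y - 3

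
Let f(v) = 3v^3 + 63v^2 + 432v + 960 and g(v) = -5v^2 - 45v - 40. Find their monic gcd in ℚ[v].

Repeated division with remainder:
  3v^3 + 63v^2 + 432v + 960 = (-(3/5)v - 36/5)(-5v^2 - 45v - 40) + (84v + 672)
  -5v^2 - 45v - 40 = (-(5/84)v - 5/84)(84v + 672) + (0)
Last nonzero remainder: 84v + 672. Dividing through by 84 gives the monic gcd v + 8.

v + 8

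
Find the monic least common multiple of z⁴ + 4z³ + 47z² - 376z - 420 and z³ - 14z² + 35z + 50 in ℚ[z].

By polynomial division,
  z⁴ + 4z³ + 47z² - 376z - 420 = (z + 18)(z³ - 14z² + 35z + 50) + (264z² - 1056z - 1320)
  z³ - 14z² + 35z + 50 = ((1/264)z - 5/132)(264z² - 1056z - 1320) + (0)
Last nonzero remainder: 264z² - 1056z - 1320. Dividing through by 264 gives the monic gcd z² - 4z - 5.
Then lcm(f, g) = f·g / gcd(f, g); expanding and making the result monic gives the answer.

z⁵ - 6z⁴ + 7z³ - 846z² + 3340z + 4200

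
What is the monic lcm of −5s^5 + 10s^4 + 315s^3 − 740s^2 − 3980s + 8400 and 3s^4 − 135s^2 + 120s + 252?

Apply the Euclidean algorithm:
  −5s^5 + 10s^4 + 315s^3 − 740s^2 − 3980s + 8400 = (−(5/3)s + 10/3)(3s^4 − 135s^2 + 120s + 252) + (90s^3 − 90s^2 − 3960s + 7560)
  3s^4 − 135s^2 + 120s + 252 = ((1/30)s + 1/30)(90s^3 − 90s^2 − 3960s + 7560) + (0)
Last nonzero remainder: 90s^3 − 90s^2 − 3960s + 7560. Dividing through by 90 gives the monic gcd s^3 − s^2 − 44s + 84.
Then lcm(f, g) = f·g / gcd(f, g); expanding and making the result monic gives the answer.

s^6 − s^5 − 65s^4 + 85s^3 + 944s^2 − 884s − 1680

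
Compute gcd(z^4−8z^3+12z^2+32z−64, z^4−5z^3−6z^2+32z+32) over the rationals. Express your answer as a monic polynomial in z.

z^3−6z^2+32

Apply the Euclidean algorithm:
  z^4−8z^3+12z^2+32z−64 = (z^4−5z^3−6z^2+32z+32) + (−3z^3+18z^2−96)
  z^4−5z^3−6z^2+32z+32 = (−(1/3)z−1/3)(−3z^3+18z^2−96) + (0)
Last nonzero remainder: −3z^3+18z^2−96. Dividing through by −3 gives the monic gcd z^3−6z^2+32.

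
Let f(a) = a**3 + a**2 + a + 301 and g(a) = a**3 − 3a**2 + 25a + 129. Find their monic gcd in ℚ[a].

Euclidean algorithm in ℚ[a]:
  a**3 + a**2 + a + 301 = (a**3 − 3a**2 + 25a + 129) + (4a**2 − 24a + 172)
  a**3 − 3a**2 + 25a + 129 = ((1/4)a + 3/4)(4a**2 − 24a + 172) + (0)
Last nonzero remainder: 4a**2 − 24a + 172. Dividing through by 4 gives the monic gcd a**2 − 6a + 43.

a**2 − 6a + 43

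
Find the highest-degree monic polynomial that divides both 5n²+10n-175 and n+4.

1

By polynomial division,
  5n²+10n-175 = (5n-10)(n+4) + (-135)
  n+4 = (-(1/135)n-4/135)(-135) + (0)
The last nonzero remainder is the constant -135, so the polynomials are coprime and gcd = 1.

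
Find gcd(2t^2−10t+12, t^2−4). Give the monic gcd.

t−2

By polynomial division,
  2t^2−10t+12 = (2)(t^2−4) + (−10t+20)
  t^2−4 = (−(1/10)t−1/5)(−10t+20) + (0)
Last nonzero remainder: −10t+20. Dividing through by −10 gives the monic gcd t−2.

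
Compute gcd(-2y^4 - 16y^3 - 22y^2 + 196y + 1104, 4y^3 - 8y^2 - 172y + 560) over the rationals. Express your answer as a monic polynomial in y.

y - 4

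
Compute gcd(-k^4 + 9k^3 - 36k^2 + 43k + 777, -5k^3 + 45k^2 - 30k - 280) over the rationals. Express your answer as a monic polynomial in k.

k - 7

Apply the Euclidean algorithm:
  -k^4 + 9k^3 - 36k^2 + 43k + 777 = ((1/5)k)(-5k^3 + 45k^2 - 30k - 280) + (-30k^2 + 99k + 777)
  -5k^3 + 45k^2 - 30k - 280 = ((1/6)k - 19/20)(-30k^2 + 99k + 777) + (-(1309/20)k + 9163/20)
  -30k^2 + 99k + 777 = ((600/1309)k + 2220/1309)(-(1309/20)k + 9163/20) + (0)
Last nonzero remainder: -(1309/20)k + 9163/20. Dividing through by -1309/20 gives the monic gcd k - 7.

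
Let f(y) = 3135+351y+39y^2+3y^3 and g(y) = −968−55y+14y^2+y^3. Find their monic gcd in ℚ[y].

By polynomial division,
  3y^3+39y^2+351y+3135 = (3)(y^3+14y^2−55y−968) + (−3y^2+516y+6039)
  y^3+14y^2−55y−968 = (−(1/3)y−62)(−3y^2+516y+6039) + (33950y+373450)
  −3y^2+516y+6039 = (−(3/33950)y+549/33950)(33950y+373450) + (0)
Last nonzero remainder: 33950y+373450. Dividing through by 33950 gives the monic gcd y+11.

11+y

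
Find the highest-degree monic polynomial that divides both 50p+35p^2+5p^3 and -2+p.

1

Repeated division with remainder:
  5p^3+35p^2+50p = (5p^2+45p+140)(p-2) + (280)
  p-2 = ((1/280)p-1/140)(280) + (0)
The last nonzero remainder is the constant 280, so the polynomials are coprime and gcd = 1.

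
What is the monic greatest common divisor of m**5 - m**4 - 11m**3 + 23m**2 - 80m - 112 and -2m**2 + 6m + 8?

m**2 - 3m - 4

Repeated division with remainder:
  m**5 - m**4 - 11m**3 + 23m**2 - 80m - 112 = (-(1/2)m**3 - m**2 + (1/2)m - 14)(-2m**2 + 6m + 8) + (0)
Last nonzero remainder: -2m**2 + 6m + 8. Dividing through by -2 gives the monic gcd m**2 - 3m - 4.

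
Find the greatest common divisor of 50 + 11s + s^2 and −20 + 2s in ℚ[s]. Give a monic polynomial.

1

By polynomial division,
  s^2 + 11s + 50 = ((1/2)s + 21/2)(2s − 20) + (260)
  2s − 20 = ((1/130)s − 1/13)(260) + (0)
The last nonzero remainder is the constant 260, so the polynomials are coprime and gcd = 1.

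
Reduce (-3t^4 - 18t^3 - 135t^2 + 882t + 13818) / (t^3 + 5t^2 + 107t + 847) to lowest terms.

Repeated division with remainder:
  -3t^4 - 18t^3 - 135t^2 + 882t + 13818 = (-3t - 3)(t^3 + 5t^2 + 107t + 847) + (201t^2 + 3744t + 16359)
  t^3 + 5t^2 + 107t + 847 = ((1/201)t - 913/13467)(201t^2 + 3744t + 16359) + ((1254396/4489)t + 8780772/4489)
  201t^2 + 3744t + 16359 = ((300763/418132)t + 3496931/418132)((1254396/4489)t + 8780772/4489) + (0)
Last nonzero remainder: (1254396/4489)t + 8780772/4489. Dividing through by 1254396/4489 gives the monic gcd t + 7.
Cancel t + 7 from numerator and denominator to get the reduced form.

(-3t^3 + 3t^2 - 156t + 1974)/(t^2 - 2t + 121)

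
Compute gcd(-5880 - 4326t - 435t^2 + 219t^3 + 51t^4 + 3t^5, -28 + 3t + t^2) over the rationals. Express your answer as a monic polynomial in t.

-28 + 3t + t^2

By polynomial division,
  3t^5 + 51t^4 + 219t^3 - 435t^2 - 4326t - 5880 = (3t^3 + 42t^2 + 177t + 210)(t^2 + 3t - 28) + (0)
The last nonzero remainder t^2 + 3t - 28 is already monic.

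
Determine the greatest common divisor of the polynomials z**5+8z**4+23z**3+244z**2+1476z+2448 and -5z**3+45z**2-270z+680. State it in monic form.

z**2-5z+34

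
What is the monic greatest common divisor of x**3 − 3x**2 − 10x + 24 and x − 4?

x − 4

By polynomial division,
  x**3 − 3x**2 − 10x + 24 = (x**2 + x − 6)(x − 4) + (0)
The last nonzero remainder x − 4 is already monic.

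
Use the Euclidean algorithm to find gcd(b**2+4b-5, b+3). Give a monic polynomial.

1

Euclidean algorithm in ℚ[b]:
  b**2+4b-5 = (b+1)(b+3) + (-8)
  b+3 = (-(1/8)b-3/8)(-8) + (0)
The last nonzero remainder is the constant -8, so the polynomials are coprime and gcd = 1.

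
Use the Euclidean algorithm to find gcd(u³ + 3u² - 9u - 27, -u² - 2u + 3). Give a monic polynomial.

Euclidean algorithm in ℚ[u]:
  u³ + 3u² - 9u - 27 = (-u - 1)(-u² - 2u + 3) + (-8u - 24)
  -u² - 2u + 3 = ((1/8)u - 1/8)(-8u - 24) + (0)
Last nonzero remainder: -8u - 24. Dividing through by -8 gives the monic gcd u + 3.

u + 3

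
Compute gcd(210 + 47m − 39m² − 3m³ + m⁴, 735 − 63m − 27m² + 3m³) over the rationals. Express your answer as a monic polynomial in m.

−35 − 2m + m²

Apply the Euclidean algorithm:
  m⁴ − 3m³ − 39m² + 47m + 210 = ((1/3)m + 2)(3m³ − 27m² − 63m + 735) + (36m² − 72m − 1260)
  3m³ − 27m² − 63m + 735 = ((1/12)m − 7/12)(36m² − 72m − 1260) + (0)
Last nonzero remainder: 36m² − 72m − 1260. Dividing through by 36 gives the monic gcd m² − 2m − 35.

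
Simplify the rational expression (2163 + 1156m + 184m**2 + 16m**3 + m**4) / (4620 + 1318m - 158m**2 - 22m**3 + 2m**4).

Euclidean algorithm in ℚ[m]:
  m**4 + 16m**3 + 184m**2 + 1156m + 2163 = (1/2)(2m**4 - 22m**3 - 158m**2 + 1318m + 4620) + (27m**3 + 263m**2 + 497m - 147)
  2m**4 - 22m**3 - 158m**2 + 1318m + 4620 = ((2/27)m - 1120/729)(27m**3 + 263m**2 + 497m - 147) + ((152540/729)m**2 + (1525400/729)m + 1067780/243)
  27m**3 + 263m**2 + 497m - 147 = ((19683/152540)m - 5103/152540)((152540/729)m**2 + (1525400/729)m + 1067780/243) + (0)
Last nonzero remainder: (152540/729)m**2 + (1525400/729)m + 1067780/243. Dividing through by 152540/729 gives the monic gcd m**2 + 10m + 21.
Cancel m**2 + 10m + 21 from numerator and denominator to get the reduced form.

(103 + 6m + m**2)/(220 - 42m + 2m**2)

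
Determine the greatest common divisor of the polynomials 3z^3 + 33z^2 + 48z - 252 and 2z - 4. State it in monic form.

z - 2

Repeated division with remainder:
  3z^3 + 33z^2 + 48z - 252 = ((3/2)z^2 + (39/2)z + 63)(2z - 4) + (0)
Last nonzero remainder: 2z - 4. Dividing through by 2 gives the monic gcd z - 2.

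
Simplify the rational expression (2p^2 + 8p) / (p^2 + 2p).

(2p + 8)/(p + 2)

Repeated division with remainder:
  2p^2 + 8p = (2)(p^2 + 2p) + (4p)
  p^2 + 2p = ((1/4)p + 1/2)(4p) + (0)
Last nonzero remainder: 4p. Dividing through by 4 gives the monic gcd p.
Cancel p from numerator and denominator to get the reduced form.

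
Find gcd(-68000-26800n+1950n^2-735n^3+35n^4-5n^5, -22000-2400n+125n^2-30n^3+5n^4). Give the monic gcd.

Apply the Euclidean algorithm:
  -5n^5+35n^4-735n^3+1950n^2-26800n-68000 = (-n+1)(5n^4-30n^3+125n^2-2400n-22000) + (-580n^3-575n^2-46400n-46000)
  5n^4-30n^3+125n^2-2400n-22000 = (-(1/116)n+811/13456)(-580n^3-575n^2-46400n-46000) + (-(3234075/13456)n^2-16170375/841)
  -580n^3-575n^2-46400n-46000 = ((1560896/646815)n+309488/129363)(-(3234075/13456)n^2-16170375/841) + (0)
Last nonzero remainder: -(3234075/13456)n^2-16170375/841. Dividing through by -3234075/13456 gives the monic gcd n^2+80.

80+n^2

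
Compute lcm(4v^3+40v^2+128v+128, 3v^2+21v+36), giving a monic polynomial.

v^4+13v^3+62v^2+128v+96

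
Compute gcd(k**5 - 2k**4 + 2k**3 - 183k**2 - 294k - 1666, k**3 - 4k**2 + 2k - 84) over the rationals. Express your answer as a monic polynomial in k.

k**2 + 2k + 14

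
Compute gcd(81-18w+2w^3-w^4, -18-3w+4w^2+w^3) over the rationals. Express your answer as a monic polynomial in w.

3+w

Apply the Euclidean algorithm:
  -w^4+2w^3-18w+81 = (-w+6)(w^3+4w^2-3w-18) + (-27w^2-18w+189)
  w^3+4w^2-3w-18 = (-(1/27)w-10/81)(-27w^2-18w+189) + ((16/9)w+16/3)
  -27w^2-18w+189 = (-(243/16)w+567/16)((16/9)w+16/3) + (0)
Last nonzero remainder: (16/9)w+16/3. Dividing through by 16/9 gives the monic gcd w+3.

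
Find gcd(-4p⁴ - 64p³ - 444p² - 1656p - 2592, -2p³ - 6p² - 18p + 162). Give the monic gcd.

p² + 6p + 27

Apply the Euclidean algorithm:
  -4p⁴ - 64p³ - 444p² - 1656p - 2592 = (2p + 26)(-2p³ - 6p² - 18p + 162) + (-252p² - 1512p - 6804)
  -2p³ - 6p² - 18p + 162 = ((1/126)p - 1/42)(-252p² - 1512p - 6804) + (0)
Last nonzero remainder: -252p² - 1512p - 6804. Dividing through by -252 gives the monic gcd p² + 6p + 27.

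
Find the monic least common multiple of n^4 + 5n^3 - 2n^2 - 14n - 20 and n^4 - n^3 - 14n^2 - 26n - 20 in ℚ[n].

n^6 + 2n^5 - 27n^4 - 58n^3 + 42n^2 + 200n + 200

By polynomial division,
  n^4 + 5n^3 - 2n^2 - 14n - 20 = (n^4 - n^3 - 14n^2 - 26n - 20) + (6n^3 + 12n^2 + 12n)
  n^4 - n^3 - 14n^2 - 26n - 20 = ((1/6)n - 1/2)(6n^3 + 12n^2 + 12n) + (-10n^2 - 20n - 20)
  6n^3 + 12n^2 + 12n = (-(3/5)n)(-10n^2 - 20n - 20) + (0)
Last nonzero remainder: -10n^2 - 20n - 20. Dividing through by -10 gives the monic gcd n^2 + 2n + 2.
Then lcm(f, g) = f·g / gcd(f, g); expanding and making the result monic gives the answer.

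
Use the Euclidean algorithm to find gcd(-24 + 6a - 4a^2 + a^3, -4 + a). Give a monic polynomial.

Apply the Euclidean algorithm:
  a^3 - 4a^2 + 6a - 24 = (a^2 + 6)(a - 4) + (0)
The last nonzero remainder a - 4 is already monic.

-4 + a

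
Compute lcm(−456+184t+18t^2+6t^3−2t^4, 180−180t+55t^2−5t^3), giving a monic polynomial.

−684+504t−65t^2−6t^4+t^5

Euclidean algorithm in ℚ[t]:
  −2t^4+6t^3+18t^2+184t−456 = ((2/5)t+16/5)(−5t^3+55t^2−180t+180) + (−86t^2+688t−1032)
  −5t^3+55t^2−180t+180 = ((5/86)t−15/86)(−86t^2+688t−1032) + (0)
Last nonzero remainder: −86t^2+688t−1032. Dividing through by −86 gives the monic gcd t^2−8t+12.
Then lcm(f, g) = f·g / gcd(f, g); expanding and making the result monic gives the answer.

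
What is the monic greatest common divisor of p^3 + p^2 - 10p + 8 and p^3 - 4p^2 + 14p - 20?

p - 2

Euclidean algorithm in ℚ[p]:
  p^3 + p^2 - 10p + 8 = (p^3 - 4p^2 + 14p - 20) + (5p^2 - 24p + 28)
  p^3 - 4p^2 + 14p - 20 = ((1/5)p + 4/25)(5p^2 - 24p + 28) + ((306/25)p - 612/25)
  5p^2 - 24p + 28 = ((125/306)p - 175/153)((306/25)p - 612/25) + (0)
Last nonzero remainder: (306/25)p - 612/25. Dividing through by 306/25 gives the monic gcd p - 2.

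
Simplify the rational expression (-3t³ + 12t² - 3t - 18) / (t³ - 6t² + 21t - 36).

(-3t² + 3t + 6)/(t² - 3t + 12)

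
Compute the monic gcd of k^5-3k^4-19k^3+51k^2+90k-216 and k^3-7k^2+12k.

k^2-7k+12

Euclidean algorithm in ℚ[k]:
  k^5-3k^4-19k^3+51k^2+90k-216 = (k^2+4k-3)(k^3-7k^2+12k) + (-18k^2+126k-216)
  k^3-7k^2+12k = (-(1/18)k)(-18k^2+126k-216) + (0)
Last nonzero remainder: -18k^2+126k-216. Dividing through by -18 gives the monic gcd k^2-7k+12.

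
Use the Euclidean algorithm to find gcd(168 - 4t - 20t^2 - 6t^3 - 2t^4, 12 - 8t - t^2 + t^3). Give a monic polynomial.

-6 + t + t^2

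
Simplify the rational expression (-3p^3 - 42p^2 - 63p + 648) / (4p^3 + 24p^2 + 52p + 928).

(-3p^2 - 18p + 81)/(4p^2 - 8p + 116)

Repeated division with remainder:
  -3p^3 - 42p^2 - 63p + 648 = (-3/4)(4p^3 + 24p^2 + 52p + 928) + (-24p^2 - 24p + 1344)
  4p^3 + 24p^2 + 52p + 928 = (-(1/6)p - 5/6)(-24p^2 - 24p + 1344) + (256p + 2048)
  -24p^2 - 24p + 1344 = (-(3/32)p + 21/32)(256p + 2048) + (0)
Last nonzero remainder: 256p + 2048. Dividing through by 256 gives the monic gcd p + 8.
Cancel p + 8 from numerator and denominator to get the reduced form.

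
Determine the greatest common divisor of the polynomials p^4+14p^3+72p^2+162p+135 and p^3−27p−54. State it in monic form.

p^2+6p+9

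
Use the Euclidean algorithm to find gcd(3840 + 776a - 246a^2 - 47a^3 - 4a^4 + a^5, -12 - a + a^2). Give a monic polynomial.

-12 - a + a^2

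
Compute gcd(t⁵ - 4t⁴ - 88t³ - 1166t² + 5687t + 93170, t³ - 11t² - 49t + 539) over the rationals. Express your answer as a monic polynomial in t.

t² - 4t - 77

Euclidean algorithm in ℚ[t]:
  t⁵ - 4t⁴ - 88t³ - 1166t² + 5687t + 93170 = (t² + 7t + 38)(t³ - 11t² - 49t + 539) + (-944t² + 3776t + 72688)
  t³ - 11t² - 49t + 539 = (-(1/944)t + 7/944)(-944t² + 3776t + 72688) + (0)
Last nonzero remainder: -944t² + 3776t + 72688. Dividing through by -944 gives the monic gcd t² - 4t - 77.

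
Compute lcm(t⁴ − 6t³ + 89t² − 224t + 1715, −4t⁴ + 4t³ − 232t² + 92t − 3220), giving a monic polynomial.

t⁶ − 6t⁵ + 112t⁴ − 362t³ + 3762t² − 5152t + 39445

By polynomial division,
  t⁴ − 6t³ + 89t² − 224t + 1715 = (−1/4)(−4t⁴ + 4t³ − 232t² + 92t − 3220) + (−5t³ + 31t² − 201t + 910)
  −4t⁴ + 4t³ − 232t² + 92t − 3220 = ((4/5)t + 104/25)(−5t³ + 31t² − 201t + 910) + (−(5004/25)t² + (5004/25)t − 35028/5)
  −5t³ + 31t² − 201t + 910 = ((125/5004)t − 325/2502)(−(5004/25)t² + (5004/25)t − 35028/5) + (0)
Last nonzero remainder: −(5004/25)t² + (5004/25)t − 35028/5. Dividing through by −5004/25 gives the monic gcd t² − t + 35.
Then lcm(f, g) = f·g / gcd(f, g); expanding and making the result monic gives the answer.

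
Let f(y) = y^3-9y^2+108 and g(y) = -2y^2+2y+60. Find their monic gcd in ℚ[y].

Repeated division with remainder:
  y^3-9y^2+108 = (-(1/2)y+4)(-2y^2+2y+60) + (22y-132)
  -2y^2+2y+60 = (-(1/11)y-5/11)(22y-132) + (0)
Last nonzero remainder: 22y-132. Dividing through by 22 gives the monic gcd y-6.

y-6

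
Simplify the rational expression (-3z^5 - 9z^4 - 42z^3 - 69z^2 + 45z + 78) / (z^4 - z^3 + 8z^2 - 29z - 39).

(-3z^2 - 3z + 6)/(z - 3)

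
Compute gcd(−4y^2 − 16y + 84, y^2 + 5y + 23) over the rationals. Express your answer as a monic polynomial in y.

Repeated division with remainder:
  −4y^2 − 16y + 84 = (−4)(y^2 + 5y + 23) + (4y + 176)
  y^2 + 5y + 23 = ((1/4)y − 39/4)(4y + 176) + (1739)
  4y + 176 = ((4/1739)y + 176/1739)(1739) + (0)
The last nonzero remainder is the constant 1739, so the polynomials are coprime and gcd = 1.

1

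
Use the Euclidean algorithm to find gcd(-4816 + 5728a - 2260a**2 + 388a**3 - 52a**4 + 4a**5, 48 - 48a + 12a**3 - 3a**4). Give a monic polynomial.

Repeated division with remainder:
  4a**5 - 52a**4 + 388a**3 - 2260a**2 + 5728a - 4816 = (-(4/3)a + 12)(-3a**4 + 12a**3 - 48a + 48) + (244a**3 - 2324a**2 + 6368a - 5392)
  -3a**4 + 12a**3 - 48a + 48 = (-(3/244)a - 1011/14884)(244a**3 - 2324a**2 + 6368a - 5392) + (-(296055/3721)a**2 + (1184220/3721)a - 1184220/3721)
  244a**3 - 2324a**2 + 6368a - 5392 = (-(907924/296055)a + 5015908/296055)(-(296055/3721)a**2 + (1184220/3721)a - 1184220/3721) + (0)
Last nonzero remainder: -(296055/3721)a**2 + (1184220/3721)a - 1184220/3721. Dividing through by -296055/3721 gives the monic gcd a**2 - 4a + 4.

4 - 4a + a**2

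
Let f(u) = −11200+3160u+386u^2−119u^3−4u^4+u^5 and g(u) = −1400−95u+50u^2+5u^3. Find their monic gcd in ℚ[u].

By polynomial division,
  u^5−4u^4−119u^3+386u^2+3160u−11200 = ((1/5)u^2−(14/5)u+8)(5u^3+50u^2−95u−1400) + (0)
Last nonzero remainder: 5u^3+50u^2−95u−1400. Dividing through by 5 gives the monic gcd u^3+10u^2−19u−280.

−280−19u+10u^2+u^3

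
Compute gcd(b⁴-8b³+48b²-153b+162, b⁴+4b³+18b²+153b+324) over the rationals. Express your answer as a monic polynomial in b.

b²-3b+27

Repeated division with remainder:
  b⁴-8b³+48b²-153b+162 = (b⁴+4b³+18b²+153b+324) + (-12b³+30b²-306b-162)
  b⁴+4b³+18b²+153b+324 = (-(1/12)b-13/24)(-12b³+30b²-306b-162) + ((35/4)b²-(105/4)b+945/4)
  -12b³+30b²-306b-162 = (-(48/35)b-24/35)((35/4)b²-(105/4)b+945/4) + (0)
Last nonzero remainder: (35/4)b²-(105/4)b+945/4. Dividing through by 35/4 gives the monic gcd b²-3b+27.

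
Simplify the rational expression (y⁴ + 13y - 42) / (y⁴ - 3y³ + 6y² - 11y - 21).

Apply the Euclidean algorithm:
  y⁴ + 13y - 42 = (y⁴ - 3y³ + 6y² - 11y - 21) + (3y³ - 6y² + 24y - 21)
  y⁴ - 3y³ + 6y² - 11y - 21 = ((1/3)y - 1/3)(3y³ - 6y² + 24y - 21) + (-4y² + 4y - 28)
  3y³ - 6y² + 24y - 21 = (-(3/4)y + 3/4)(-4y² + 4y - 28) + (0)
Last nonzero remainder: -4y² + 4y - 28. Dividing through by -4 gives the monic gcd y² - y + 7.
Cancel y² - y + 7 from numerator and denominator to get the reduced form.

(y² + y - 6)/(y² - 2y - 3)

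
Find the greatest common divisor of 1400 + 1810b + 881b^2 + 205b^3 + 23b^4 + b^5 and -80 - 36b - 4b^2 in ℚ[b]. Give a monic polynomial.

Apply the Euclidean algorithm:
  b^5 + 23b^4 + 205b^3 + 881b^2 + 1810b + 1400 = (-(1/4)b^3 - (7/2)b^2 - (59/4)b - 35/2)(-4b^2 - 36b - 80) + (0)
Last nonzero remainder: -4b^2 - 36b - 80. Dividing through by -4 gives the monic gcd b^2 + 9b + 20.

20 + 9b + b^2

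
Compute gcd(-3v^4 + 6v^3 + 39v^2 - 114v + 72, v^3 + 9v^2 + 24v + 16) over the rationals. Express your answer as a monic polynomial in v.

Repeated division with remainder:
  -3v^4 + 6v^3 + 39v^2 - 114v + 72 = (-3v + 33)(v^3 + 9v^2 + 24v + 16) + (-186v^2 - 858v - 456)
  v^3 + 9v^2 + 24v + 16 = (-(1/186)v - 68/2883)(-186v^2 - 858v - 456) + ((1260/961)v + 5040/961)
  -186v^2 - 858v - 456 = (-(29791/210)v - 18259/210)((1260/961)v + 5040/961) + (0)
Last nonzero remainder: (1260/961)v + 5040/961. Dividing through by 1260/961 gives the monic gcd v + 4.

v + 4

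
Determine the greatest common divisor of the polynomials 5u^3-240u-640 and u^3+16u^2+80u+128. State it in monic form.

Euclidean algorithm in ℚ[u]:
  5u^3-240u-640 = (5)(u^3+16u^2+80u+128) + (-80u^2-640u-1280)
  u^3+16u^2+80u+128 = (-(1/80)u-1/10)(-80u^2-640u-1280) + (0)
Last nonzero remainder: -80u^2-640u-1280. Dividing through by -80 gives the monic gcd u^2+8u+16.

u^2+8u+16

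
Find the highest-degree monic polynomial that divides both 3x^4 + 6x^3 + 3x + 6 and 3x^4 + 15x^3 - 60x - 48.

x^2 + 3x + 2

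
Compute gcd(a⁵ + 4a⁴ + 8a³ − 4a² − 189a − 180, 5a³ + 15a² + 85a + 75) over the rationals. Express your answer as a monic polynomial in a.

a³ + 3a² + 17a + 15

Euclidean algorithm in ℚ[a]:
  a⁵ + 4a⁴ + 8a³ − 4a² − 189a − 180 = ((1/5)a² + (1/5)a − 12/5)(5a³ + 15a² + 85a + 75) + (0)
Last nonzero remainder: 5a³ + 15a² + 85a + 75. Dividing through by 5 gives the monic gcd a³ + 3a² + 17a + 15.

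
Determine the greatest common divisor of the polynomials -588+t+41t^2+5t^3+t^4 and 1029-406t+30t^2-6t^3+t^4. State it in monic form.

-147+37t+t^2+t^3

Apply the Euclidean algorithm:
  t^4+5t^3+41t^2+t-588 = (t^4-6t^3+30t^2-406t+1029) + (11t^3+11t^2+407t-1617)
  t^4-6t^3+30t^2-406t+1029 = ((1/11)t-7/11)(11t^3+11t^2+407t-1617) + (0)
Last nonzero remainder: 11t^3+11t^2+407t-1617. Dividing through by 11 gives the monic gcd t^3+t^2+37t-147.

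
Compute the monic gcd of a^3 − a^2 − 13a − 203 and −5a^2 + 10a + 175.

Euclidean algorithm in ℚ[a]:
  a^3 − a^2 − 13a − 203 = (−(1/5)a − 1/5)(−5a^2 + 10a + 175) + (24a − 168)
  −5a^2 + 10a + 175 = (−(5/24)a − 25/24)(24a − 168) + (0)
Last nonzero remainder: 24a − 168. Dividing through by 24 gives the monic gcd a − 7.

a − 7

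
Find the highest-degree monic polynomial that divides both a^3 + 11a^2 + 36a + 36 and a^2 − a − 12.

a + 3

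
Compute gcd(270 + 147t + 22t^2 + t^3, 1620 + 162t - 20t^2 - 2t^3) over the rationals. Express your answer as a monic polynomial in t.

90 + 19t + t^2

Apply the Euclidean algorithm:
  t^3 + 22t^2 + 147t + 270 = (-1/2)(-2t^3 - 20t^2 + 162t + 1620) + (12t^2 + 228t + 1080)
  -2t^3 - 20t^2 + 162t + 1620 = (-(1/6)t + 3/2)(12t^2 + 228t + 1080) + (0)
Last nonzero remainder: 12t^2 + 228t + 1080. Dividing through by 12 gives the monic gcd t^2 + 19t + 90.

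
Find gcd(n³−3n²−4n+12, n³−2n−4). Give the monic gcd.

Euclidean algorithm in ℚ[n]:
  n³−3n²−4n+12 = (n³−2n−4) + (−3n²−2n+16)
  n³−2n−4 = (−(1/3)n+2/9)(−3n²−2n+16) + ((34/9)n−68/9)
  −3n²−2n+16 = (−(27/34)n−36/17)((34/9)n−68/9) + (0)
Last nonzero remainder: (34/9)n−68/9. Dividing through by 34/9 gives the monic gcd n−2.

n−2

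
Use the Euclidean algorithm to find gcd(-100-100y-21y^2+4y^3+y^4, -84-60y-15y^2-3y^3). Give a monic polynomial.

By polynomial division,
  y^4+4y^3-21y^2-100y-100 = (-(1/3)y+1/3)(-3y^3-15y^2-60y-84) + (-36y^2-108y-72)
  -3y^3-15y^2-60y-84 = ((1/12)y+1/6)(-36y^2-108y-72) + (-36y-72)
  -36y^2-108y-72 = (y+1)(-36y-72) + (0)
Last nonzero remainder: -36y-72. Dividing through by -36 gives the monic gcd y+2.

2+y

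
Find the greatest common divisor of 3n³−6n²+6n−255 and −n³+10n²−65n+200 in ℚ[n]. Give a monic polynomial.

n−5

Repeated division with remainder:
  3n³−6n²+6n−255 = (−3)(−n³+10n²−65n+200) + (24n²−189n+345)
  −n³+10n²−65n+200 = (−(1/24)n+17/192)(24n²−189n+345) + (−(2169/64)n+10845/64)
  24n²−189n+345 = (−(512/723)n+1472/723)(−(2169/64)n+10845/64) + (0)
Last nonzero remainder: −(2169/64)n+10845/64. Dividing through by −2169/64 gives the monic gcd n−5.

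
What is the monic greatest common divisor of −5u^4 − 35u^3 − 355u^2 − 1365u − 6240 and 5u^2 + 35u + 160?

u^2 + 7u + 32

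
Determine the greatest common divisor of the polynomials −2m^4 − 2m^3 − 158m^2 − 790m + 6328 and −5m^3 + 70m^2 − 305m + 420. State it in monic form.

m − 4

Euclidean algorithm in ℚ[m]:
  −2m^4 − 2m^3 − 158m^2 − 790m + 6328 = ((2/5)m + 6)(−5m^3 + 70m^2 − 305m + 420) + (−456m^2 + 872m + 3808)
  −5m^3 + 70m^2 − 305m + 420 = ((5/456)m − 3445/25992)(−456m^2 + 872m + 3808) + (−(751100/3249)m + 3004400/3249)
  −456m^2 + 872m + 3808 = ((370386/187775)m + 110466/26825)(−(751100/3249)m + 3004400/3249) + (0)
Last nonzero remainder: −(751100/3249)m + 3004400/3249. Dividing through by −751100/3249 gives the monic gcd m − 4.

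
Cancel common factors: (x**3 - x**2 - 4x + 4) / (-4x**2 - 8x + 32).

Euclidean algorithm in ℚ[x]:
  x**3 - x**2 - 4x + 4 = (-(1/4)x + 3/4)(-4x**2 - 8x + 32) + (10x - 20)
  -4x**2 - 8x + 32 = (-(2/5)x - 8/5)(10x - 20) + (0)
Last nonzero remainder: 10x - 20. Dividing through by 10 gives the monic gcd x - 2.
Cancel x - 2 from numerator and denominator to get the reduced form.

(-x**2 - x + 2)/(4x + 16)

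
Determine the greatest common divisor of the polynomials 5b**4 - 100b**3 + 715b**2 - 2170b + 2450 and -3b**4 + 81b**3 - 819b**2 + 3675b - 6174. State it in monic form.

b**2 - 14b + 49

Repeated division with remainder:
  5b**4 - 100b**3 + 715b**2 - 2170b + 2450 = (-5/3)(-3b**4 + 81b**3 - 819b**2 + 3675b - 6174) + (35b**3 - 650b**2 + 3955b - 7840)
  -3b**4 + 81b**3 - 819b**2 + 3675b - 6174 = (-(3/35)b + 177/245)(35b**3 - 650b**2 + 3955b - 7840) + (-(510/49)b**2 + (1020/7)b - 510)
  35b**3 - 650b**2 + 3955b - 7840 = (-(343/102)b + 784/51)(-(510/49)b**2 + (1020/7)b - 510) + (0)
Last nonzero remainder: -(510/49)b**2 + (1020/7)b - 510. Dividing through by -510/49 gives the monic gcd b**2 - 14b + 49.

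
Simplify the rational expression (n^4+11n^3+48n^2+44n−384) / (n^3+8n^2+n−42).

(n^3+13n^2+74n+192)/(n^2+10n+21)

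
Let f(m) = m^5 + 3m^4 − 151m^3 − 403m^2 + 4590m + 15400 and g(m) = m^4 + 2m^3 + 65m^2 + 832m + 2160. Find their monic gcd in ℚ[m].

m^2 + 9m + 20

By polynomial division,
  m^5 + 3m^4 − 151m^3 − 403m^2 + 4590m + 15400 = (m + 1)(m^4 + 2m^3 + 65m^2 + 832m + 2160) + (−218m^3 − 1300m^2 + 1598m + 13240)
  m^4 + 2m^3 + 65m^2 + 832m + 2160 = (−(1/218)m + 216/11881)(−218m^3 − 1300m^2 + 1598m + 13240) + ((1140156/11881)m^2 + (10261404/11881)m + 22803120/11881)
  −218m^3 − 1300m^2 + 1598m + 13240 = (−(1295029/570078)m + 3932611/570078)((1140156/11881)m^2 + (10261404/11881)m + 22803120/11881) + (0)
Last nonzero remainder: (1140156/11881)m^2 + (10261404/11881)m + 22803120/11881. Dividing through by 1140156/11881 gives the monic gcd m^2 + 9m + 20.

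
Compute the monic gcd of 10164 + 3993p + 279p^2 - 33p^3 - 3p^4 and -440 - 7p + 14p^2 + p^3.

11 + p

Repeated division with remainder:
  -3p^4 - 33p^3 + 279p^2 + 3993p + 10164 = (-3p + 9)(p^3 + 14p^2 - 7p - 440) + (132p^2 + 2736p + 14124)
  p^3 + 14p^2 - 7p - 440 = ((1/132)p - 37/726)(132p^2 + 2736p + 14124) + ((3078/121)p + 3078/11)
  132p^2 + 2736p + 14124 = ((2662/513)p + 25894/513)((3078/121)p + 3078/11) + (0)
Last nonzero remainder: (3078/121)p + 3078/11. Dividing through by 3078/121 gives the monic gcd p + 11.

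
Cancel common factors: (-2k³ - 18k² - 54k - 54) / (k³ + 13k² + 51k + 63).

(-2k - 6)/(k + 7)

Euclidean algorithm in ℚ[k]:
  -2k³ - 18k² - 54k - 54 = (-2)(k³ + 13k² + 51k + 63) + (8k² + 48k + 72)
  k³ + 13k² + 51k + 63 = ((1/8)k + 7/8)(8k² + 48k + 72) + (0)
Last nonzero remainder: 8k² + 48k + 72. Dividing through by 8 gives the monic gcd k² + 6k + 9.
Cancel k² + 6k + 9 from numerator and denominator to get the reduced form.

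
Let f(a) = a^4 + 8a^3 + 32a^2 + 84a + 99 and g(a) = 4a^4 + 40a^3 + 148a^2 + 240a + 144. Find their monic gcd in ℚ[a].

a^2 + 6a + 9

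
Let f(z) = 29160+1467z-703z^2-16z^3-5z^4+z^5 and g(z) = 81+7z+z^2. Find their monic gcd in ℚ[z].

Euclidean algorithm in ℚ[z]:
  z^5-5z^4-16z^3-703z^2+1467z+29160 = (z^3-12z^2-13z+360)(z^2+7z+81) + (0)
The last nonzero remainder z^2+7z+81 is already monic.

81+7z+z^2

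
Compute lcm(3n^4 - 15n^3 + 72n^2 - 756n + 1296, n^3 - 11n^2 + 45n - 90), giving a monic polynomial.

Repeated division with remainder:
  3n^4 - 15n^3 + 72n^2 - 756n + 1296 = (3n + 18)(n^3 - 11n^2 + 45n - 90) + (135n^2 - 1296n + 2916)
  n^3 - 11n^2 + 45n - 90 = ((1/135)n - 7/675)(135n^2 - 1296n + 2916) + ((249/25)n - 1494/25)
  135n^2 - 1296n + 2916 = ((1125/83)n - 4050/83)((249/25)n - 1494/25) + (0)
Last nonzero remainder: (249/25)n - 1494/25. Dividing through by 249/25 gives the monic gcd n - 6.
Then lcm(f, g) = f·g / gcd(f, g); expanding and making the result monic gives the answer.

n^6 - 10n^5 + 64n^4 - 447n^3 + 2052n^2 - 5940n + 6480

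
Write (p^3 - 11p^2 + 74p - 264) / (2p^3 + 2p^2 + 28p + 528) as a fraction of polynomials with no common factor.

Apply the Euclidean algorithm:
  p^3 - 11p^2 + 74p - 264 = (1/2)(2p^3 + 2p^2 + 28p + 528) + (-12p^2 + 60p - 528)
  2p^3 + 2p^2 + 28p + 528 = (-(1/6)p - 1)(-12p^2 + 60p - 528) + (0)
Last nonzero remainder: -12p^2 + 60p - 528. Dividing through by -12 gives the monic gcd p^2 - 5p + 44.
Cancel p^2 - 5p + 44 from numerator and denominator to get the reduced form.

(p - 6)/(2p + 12)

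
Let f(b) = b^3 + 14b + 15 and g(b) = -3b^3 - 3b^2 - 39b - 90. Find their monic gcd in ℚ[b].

By polynomial division,
  b^3 + 14b + 15 = (-1/3)(-3b^3 - 3b^2 - 39b - 90) + (-b^2 + b - 15)
  -3b^3 - 3b^2 - 39b - 90 = (3b + 6)(-b^2 + b - 15) + (0)
Last nonzero remainder: -b^2 + b - 15. Dividing through by -1 gives the monic gcd b^2 - b + 15.

b^2 - b + 15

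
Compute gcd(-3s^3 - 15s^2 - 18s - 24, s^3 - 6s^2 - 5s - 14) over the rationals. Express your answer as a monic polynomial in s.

Euclidean algorithm in ℚ[s]:
  -3s^3 - 15s^2 - 18s - 24 = (-3)(s^3 - 6s^2 - 5s - 14) + (-33s^2 - 33s - 66)
  s^3 - 6s^2 - 5s - 14 = (-(1/33)s + 7/33)(-33s^2 - 33s - 66) + (0)
Last nonzero remainder: -33s^2 - 33s - 66. Dividing through by -33 gives the monic gcd s^2 + s + 2.

s^2 + s + 2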